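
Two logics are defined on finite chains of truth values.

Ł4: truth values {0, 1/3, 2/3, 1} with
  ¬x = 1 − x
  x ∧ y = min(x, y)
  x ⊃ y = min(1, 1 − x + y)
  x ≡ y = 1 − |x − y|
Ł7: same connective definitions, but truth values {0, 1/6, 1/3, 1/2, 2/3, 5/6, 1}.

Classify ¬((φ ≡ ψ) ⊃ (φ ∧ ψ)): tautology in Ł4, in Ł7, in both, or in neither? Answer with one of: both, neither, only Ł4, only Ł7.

neither

In Ł4: at φ = 0, ψ = 1/3 the value is 2/3 — not a tautology.
In Ł7: at φ = 0, ψ = 1/6 the value is 5/6 — not a tautology.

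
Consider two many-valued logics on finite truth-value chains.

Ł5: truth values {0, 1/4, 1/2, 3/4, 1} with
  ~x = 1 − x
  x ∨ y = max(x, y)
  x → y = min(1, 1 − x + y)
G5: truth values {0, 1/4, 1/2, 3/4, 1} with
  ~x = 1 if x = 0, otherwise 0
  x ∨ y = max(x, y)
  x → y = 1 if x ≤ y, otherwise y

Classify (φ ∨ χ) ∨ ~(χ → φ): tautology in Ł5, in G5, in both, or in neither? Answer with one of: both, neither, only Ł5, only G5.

In Ł5: at φ = 0, χ = 0 the value is 0 — not a tautology.
In G5: at φ = 0, χ = 0 the value is 0 — not a tautology.

neither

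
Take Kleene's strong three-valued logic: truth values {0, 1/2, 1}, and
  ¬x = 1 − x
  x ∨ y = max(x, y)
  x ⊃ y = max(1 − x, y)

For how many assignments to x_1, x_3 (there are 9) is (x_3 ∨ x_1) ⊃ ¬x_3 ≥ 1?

3

x_1 = 0, x_3 = 0 ↦ 1  ≥
x_1 = 0, x_3 = 1/2 ↦ 1/2  <
x_1 = 0, x_3 = 1 ↦ 0  <
x_1 = 1/2, x_3 = 0 ↦ 1  ≥
x_1 = 1/2, x_3 = 1/2 ↦ 1/2  <
x_1 = 1/2, x_3 = 1 ↦ 0  <
x_1 = 1, x_3 = 0 ↦ 1  ≥
x_1 = 1, x_3 = 1/2 ↦ 1/2  <
x_1 = 1, x_3 = 1 ↦ 0  <
So 3 of the 9 assignments meet the threshold.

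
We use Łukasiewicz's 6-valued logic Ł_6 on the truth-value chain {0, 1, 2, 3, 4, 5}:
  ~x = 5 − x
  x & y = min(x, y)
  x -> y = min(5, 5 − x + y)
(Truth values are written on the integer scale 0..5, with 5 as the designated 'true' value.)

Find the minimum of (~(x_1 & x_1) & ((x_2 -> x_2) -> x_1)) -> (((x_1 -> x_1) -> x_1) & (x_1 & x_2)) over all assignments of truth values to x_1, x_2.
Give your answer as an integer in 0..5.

Take x_1 = 2, x_2 = 0:
x_1 & x_1 = 2 & 2 = 2
~(x_1 & x_1) = ~2 = 3
x_2 -> x_2 = 0 -> 0 = 5
(x_2 -> x_2) -> x_1 = 5 -> 2 = 2
~(x_1 & x_1) & ((x_2 -> x_2) -> x_1) = 3 & 2 = 2
x_1 -> x_1 = 2 -> 2 = 5
(x_1 -> x_1) -> x_1 = 5 -> 2 = 2
x_1 & x_2 = 2 & 0 = 0
((x_1 -> x_1) -> x_1) & (x_1 & x_2) = 2 & 0 = 0
(~(x_1 & x_1) & ((x_2 -> x_2) -> x_1)) -> (((x_1 -> x_1) -> x_1) & (x_1 & x_2)) = 2 -> 0 = 3
No assignment yields a value below 3, so this is the minimum.

3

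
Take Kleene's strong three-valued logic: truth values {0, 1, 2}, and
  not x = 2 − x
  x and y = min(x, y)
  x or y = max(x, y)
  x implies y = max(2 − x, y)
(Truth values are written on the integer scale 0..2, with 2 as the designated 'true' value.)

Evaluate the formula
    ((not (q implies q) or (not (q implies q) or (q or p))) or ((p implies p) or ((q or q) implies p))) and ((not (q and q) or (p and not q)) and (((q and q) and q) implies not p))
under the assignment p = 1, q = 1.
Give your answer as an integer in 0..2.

1

q implies q = 1 implies 1 = 1
not (q implies q) = not 1 = 1
q implies q = 1 implies 1 = 1
not (q implies q) = not 1 = 1
q or p = 1 or 1 = 1
not (q implies q) or (q or p) = 1 or 1 = 1
not (q implies q) or (not (q implies q) or (q or p)) = 1 or 1 = 1
p implies p = 1 implies 1 = 1
q or q = 1 or 1 = 1
(q or q) implies p = 1 implies 1 = 1
(p implies p) or ((q or q) implies p) = 1 or 1 = 1
(not (q implies q) or (not (q implies q) or (q or p))) or ((p implies p) or ((q or q) implies p)) = 1 or 1 = 1
q and q = 1 and 1 = 1
not (q and q) = not 1 = 1
not q = not 1 = 1
p and not q = 1 and 1 = 1
not (q and q) or (p and not q) = 1 or 1 = 1
q and q = 1 and 1 = 1
(q and q) and q = 1 and 1 = 1
not p = not 1 = 1
((q and q) and q) implies not p = 1 implies 1 = 1
(not (q and q) or (p and not q)) and (((q and q) and q) implies not p) = 1 and 1 = 1
((not (q implies q) or (not (q implies q) or (q or p))) or ((p implies p) or ((q or q) implies p))) and ((not (q and q) or (p and not q)) and (((q and q) and q) implies not p)) = 1 and 1 = 1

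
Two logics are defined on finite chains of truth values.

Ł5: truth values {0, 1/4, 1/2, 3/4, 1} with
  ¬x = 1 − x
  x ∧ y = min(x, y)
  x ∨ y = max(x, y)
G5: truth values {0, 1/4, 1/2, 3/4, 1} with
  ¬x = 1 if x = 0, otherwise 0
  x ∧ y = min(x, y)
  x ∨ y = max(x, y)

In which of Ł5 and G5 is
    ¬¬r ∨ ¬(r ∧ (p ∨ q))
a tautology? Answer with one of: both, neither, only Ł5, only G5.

only G5

In Ł5: at p = 0, q = 1/4, r = 1/4 the value is 3/4 — not a tautology.
In G5: every assignment gives 1 — tautology.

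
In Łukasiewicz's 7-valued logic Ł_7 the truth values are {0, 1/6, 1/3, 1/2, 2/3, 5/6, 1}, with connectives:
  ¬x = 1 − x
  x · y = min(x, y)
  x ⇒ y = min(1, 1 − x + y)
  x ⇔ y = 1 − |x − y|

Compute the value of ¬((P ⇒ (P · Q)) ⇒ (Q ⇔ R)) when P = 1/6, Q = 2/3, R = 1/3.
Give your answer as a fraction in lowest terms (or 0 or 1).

P · Q = 1/6 · 2/3 = 1/6
P ⇒ (P · Q) = 1/6 ⇒ 1/6 = 1
Q ⇔ R = 2/3 ⇔ 1/3 = 2/3
(P ⇒ (P · Q)) ⇒ (Q ⇔ R) = 1 ⇒ 2/3 = 2/3
¬((P ⇒ (P · Q)) ⇒ (Q ⇔ R)) = ¬2/3 = 1/3

1/3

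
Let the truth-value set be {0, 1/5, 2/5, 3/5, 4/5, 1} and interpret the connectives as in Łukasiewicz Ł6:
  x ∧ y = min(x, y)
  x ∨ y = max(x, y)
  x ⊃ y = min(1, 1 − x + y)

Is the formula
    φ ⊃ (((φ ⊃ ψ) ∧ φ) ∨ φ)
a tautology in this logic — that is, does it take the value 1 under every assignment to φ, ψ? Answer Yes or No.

At φ = 1, ψ = 2/5, for instance:
φ ⊃ ψ = 1 ⊃ 2/5 = 2/5
(φ ⊃ ψ) ∧ φ = 2/5 ∧ 1 = 2/5
((φ ⊃ ψ) ∧ φ) ∨ φ = 2/5 ∨ 1 = 1
φ ⊃ (((φ ⊃ ψ) ∧ φ) ∨ φ) = 1 ⊃ 1 = 1
and checking the remaining 35 assignments likewise gives ≥ 1 in every case.

Yes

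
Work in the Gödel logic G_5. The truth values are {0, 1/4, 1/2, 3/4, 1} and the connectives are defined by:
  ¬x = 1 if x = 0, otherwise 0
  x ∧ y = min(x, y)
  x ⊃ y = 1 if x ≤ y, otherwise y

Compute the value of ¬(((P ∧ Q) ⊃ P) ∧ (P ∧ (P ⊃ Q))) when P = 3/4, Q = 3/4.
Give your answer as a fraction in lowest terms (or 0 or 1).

0

P ∧ Q = 3/4 ∧ 3/4 = 3/4
(P ∧ Q) ⊃ P = 3/4 ⊃ 3/4 = 1
P ⊃ Q = 3/4 ⊃ 3/4 = 1
P ∧ (P ⊃ Q) = 3/4 ∧ 1 = 3/4
((P ∧ Q) ⊃ P) ∧ (P ∧ (P ⊃ Q)) = 1 ∧ 3/4 = 3/4
¬(((P ∧ Q) ⊃ P) ∧ (P ∧ (P ⊃ Q))) = ¬3/4 = 0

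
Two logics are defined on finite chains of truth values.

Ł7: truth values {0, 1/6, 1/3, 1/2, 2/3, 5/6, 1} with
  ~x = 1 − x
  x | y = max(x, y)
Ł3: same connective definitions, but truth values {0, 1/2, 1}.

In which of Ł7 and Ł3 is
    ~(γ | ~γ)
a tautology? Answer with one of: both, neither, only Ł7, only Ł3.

neither

In Ł7: at γ = 0 the value is 0 — not a tautology.
In Ł3: at γ = 0 the value is 0 — not a tautology.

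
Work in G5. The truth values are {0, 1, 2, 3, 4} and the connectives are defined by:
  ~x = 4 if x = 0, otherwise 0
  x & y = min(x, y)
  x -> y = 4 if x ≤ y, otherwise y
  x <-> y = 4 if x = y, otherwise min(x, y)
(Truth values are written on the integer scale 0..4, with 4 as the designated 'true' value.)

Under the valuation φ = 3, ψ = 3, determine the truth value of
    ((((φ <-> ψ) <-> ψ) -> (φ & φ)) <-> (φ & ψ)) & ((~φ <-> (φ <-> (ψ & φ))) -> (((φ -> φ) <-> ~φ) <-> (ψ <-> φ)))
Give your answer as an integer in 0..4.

3

φ <-> ψ = 3 <-> 3 = 4
(φ <-> ψ) <-> ψ = 4 <-> 3 = 3
φ & φ = 3 & 3 = 3
((φ <-> ψ) <-> ψ) -> (φ & φ) = 3 -> 3 = 4
φ & ψ = 3 & 3 = 3
(((φ <-> ψ) <-> ψ) -> (φ & φ)) <-> (φ & ψ) = 4 <-> 3 = 3
~φ = ~3 = 0
ψ & φ = 3 & 3 = 3
φ <-> (ψ & φ) = 3 <-> 3 = 4
~φ <-> (φ <-> (ψ & φ)) = 0 <-> 4 = 0
φ -> φ = 3 -> 3 = 4
~φ = ~3 = 0
(φ -> φ) <-> ~φ = 4 <-> 0 = 0
ψ <-> φ = 3 <-> 3 = 4
((φ -> φ) <-> ~φ) <-> (ψ <-> φ) = 0 <-> 4 = 0
(~φ <-> (φ <-> (ψ & φ))) -> (((φ -> φ) <-> ~φ) <-> (ψ <-> φ)) = 0 -> 0 = 4
((((φ <-> ψ) <-> ψ) -> (φ & φ)) <-> (φ & ψ)) & ((~φ <-> (φ <-> (ψ & φ))) -> (((φ -> φ) <-> ~φ) <-> (ψ <-> φ))) = 3 & 4 = 3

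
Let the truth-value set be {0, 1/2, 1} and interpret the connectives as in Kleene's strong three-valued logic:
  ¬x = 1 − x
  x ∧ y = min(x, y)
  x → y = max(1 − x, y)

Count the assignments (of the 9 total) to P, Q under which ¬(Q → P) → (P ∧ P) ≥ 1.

5

P = 0, Q = 0 ↦ 1  ≥
P = 0, Q = 1/2 ↦ 1/2  <
P = 0, Q = 1 ↦ 0  <
P = 1/2, Q = 0 ↦ 1  ≥
P = 1/2, Q = 1/2 ↦ 1/2  <
P = 1/2, Q = 1 ↦ 1/2  <
P = 1, Q = 0 ↦ 1  ≥
P = 1, Q = 1/2 ↦ 1  ≥
P = 1, Q = 1 ↦ 1  ≥
So 5 of the 9 assignments meet the threshold.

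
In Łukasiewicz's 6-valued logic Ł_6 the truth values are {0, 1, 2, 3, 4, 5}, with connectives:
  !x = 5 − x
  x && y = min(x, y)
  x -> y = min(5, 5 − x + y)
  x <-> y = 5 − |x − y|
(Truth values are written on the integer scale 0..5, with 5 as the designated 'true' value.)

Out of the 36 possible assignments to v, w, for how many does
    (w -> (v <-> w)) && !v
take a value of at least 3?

value 5: 3 assignments (counts)
value 4: 5 assignments (counts)
value 3: 6 assignments (counts)
value 2: 8 assignments
value 1: 7 assignments
value 0: 7 assignments
So 14 of the 36 assignments meet the threshold.

14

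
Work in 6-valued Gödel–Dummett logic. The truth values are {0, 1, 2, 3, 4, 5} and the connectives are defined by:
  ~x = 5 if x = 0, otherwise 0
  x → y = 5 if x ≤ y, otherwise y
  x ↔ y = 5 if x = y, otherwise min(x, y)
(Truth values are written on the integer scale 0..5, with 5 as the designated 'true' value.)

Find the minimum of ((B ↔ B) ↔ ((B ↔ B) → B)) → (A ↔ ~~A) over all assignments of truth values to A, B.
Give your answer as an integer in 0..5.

1

Take A = 1, B = 2:
B ↔ B = 2 ↔ 2 = 5
B ↔ B = 2 ↔ 2 = 5
(B ↔ B) → B = 5 → 2 = 2
(B ↔ B) ↔ ((B ↔ B) → B) = 5 ↔ 2 = 2
~A = ~1 = 0
~~A = ~0 = 5
A ↔ ~~A = 1 ↔ 5 = 1
((B ↔ B) ↔ ((B ↔ B) → B)) → (A ↔ ~~A) = 2 → 1 = 1
No assignment yields a value below 1, so this is the minimum.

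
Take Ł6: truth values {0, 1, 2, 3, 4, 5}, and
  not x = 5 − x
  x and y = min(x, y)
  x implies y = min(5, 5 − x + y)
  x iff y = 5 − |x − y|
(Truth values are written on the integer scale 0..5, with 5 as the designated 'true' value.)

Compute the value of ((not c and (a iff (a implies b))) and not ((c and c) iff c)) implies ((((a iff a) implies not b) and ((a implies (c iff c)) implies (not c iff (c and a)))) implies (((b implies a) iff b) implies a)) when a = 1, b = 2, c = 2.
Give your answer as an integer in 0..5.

5

not c = not 2 = 3
a implies b = 1 implies 2 = 5
a iff (a implies b) = 1 iff 5 = 1
not c and (a iff (a implies b)) = 3 and 1 = 1
c and c = 2 and 2 = 2
(c and c) iff c = 2 iff 2 = 5
not ((c and c) iff c) = not 5 = 0
(not c and (a iff (a implies b))) and not ((c and c) iff c) = 1 and 0 = 0
a iff a = 1 iff 1 = 5
not b = not 2 = 3
(a iff a) implies not b = 5 implies 3 = 3
c iff c = 2 iff 2 = 5
a implies (c iff c) = 1 implies 5 = 5
not c = not 2 = 3
c and a = 2 and 1 = 1
not c iff (c and a) = 3 iff 1 = 3
(a implies (c iff c)) implies (not c iff (c and a)) = 5 implies 3 = 3
((a iff a) implies not b) and ((a implies (c iff c)) implies (not c iff (c and a))) = 3 and 3 = 3
b implies a = 2 implies 1 = 4
(b implies a) iff b = 4 iff 2 = 3
((b implies a) iff b) implies a = 3 implies 1 = 3
(((a iff a) implies not b) and ((a implies (c iff c)) implies (not c iff (c and a)))) implies (((b implies a) iff b) implies a) = 3 implies 3 = 5
((not c and (a iff (a implies b))) and not ((c and c) iff c)) implies ((((a iff a) implies not b) and ((a implies (c iff c)) implies (not c iff (c and a)))) implies (((b implies a) iff b) implies a)) = 0 implies 5 = 5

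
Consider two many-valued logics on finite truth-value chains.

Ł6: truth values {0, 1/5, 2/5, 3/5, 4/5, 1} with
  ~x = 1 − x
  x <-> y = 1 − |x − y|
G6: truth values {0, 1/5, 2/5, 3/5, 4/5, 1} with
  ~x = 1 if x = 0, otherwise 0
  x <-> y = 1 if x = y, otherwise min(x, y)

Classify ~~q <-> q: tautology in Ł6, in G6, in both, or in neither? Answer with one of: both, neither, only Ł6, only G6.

only Ł6

In Ł6: every assignment gives 1 — tautology.
In G6: at q = 1/5 the value is 1/5 — not a tautology.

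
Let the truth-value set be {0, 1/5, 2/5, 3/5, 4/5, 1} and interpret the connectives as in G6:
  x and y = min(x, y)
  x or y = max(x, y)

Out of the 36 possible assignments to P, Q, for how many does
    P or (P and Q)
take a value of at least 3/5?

value 1: 6 assignments (counts)
value 4/5: 6 assignments (counts)
value 3/5: 6 assignments (counts)
value 2/5: 6 assignments
value 1/5: 6 assignments
value 0: 6 assignments
So 18 of the 36 assignments meet the threshold.

18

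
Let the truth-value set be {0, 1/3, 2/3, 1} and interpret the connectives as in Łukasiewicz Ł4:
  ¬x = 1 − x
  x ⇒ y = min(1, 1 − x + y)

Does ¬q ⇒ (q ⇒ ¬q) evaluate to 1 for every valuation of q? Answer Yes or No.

q = 0 ↦ 1
q = 1/3 ↦ 1
q = 2/3 ↦ 1
q = 1 ↦ 1
Every assignment gives a value ≥ 1.

Yes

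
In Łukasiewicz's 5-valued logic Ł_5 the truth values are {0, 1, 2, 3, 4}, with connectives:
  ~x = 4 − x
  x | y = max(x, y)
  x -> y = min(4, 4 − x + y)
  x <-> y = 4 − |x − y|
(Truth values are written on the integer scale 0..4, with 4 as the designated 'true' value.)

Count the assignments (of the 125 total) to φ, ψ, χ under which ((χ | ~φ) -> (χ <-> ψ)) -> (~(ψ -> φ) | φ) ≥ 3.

value 4: 56 assignments (counts)
value 3: 33 assignments (counts)
value 2: 25 assignments
value 1: 10 assignments
value 0: 1 assignment
So 89 of the 125 assignments meet the threshold.

89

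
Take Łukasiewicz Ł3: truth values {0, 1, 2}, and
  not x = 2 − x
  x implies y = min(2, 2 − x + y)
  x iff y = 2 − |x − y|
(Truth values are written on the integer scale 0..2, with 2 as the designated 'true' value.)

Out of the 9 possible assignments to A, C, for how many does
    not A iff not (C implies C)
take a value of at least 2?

3

A = 0, C = 0 ↦ 0  <
A = 0, C = 1 ↦ 0  <
A = 0, C = 2 ↦ 0  <
A = 1, C = 0 ↦ 1  <
A = 1, C = 1 ↦ 1  <
A = 1, C = 2 ↦ 1  <
A = 2, C = 0 ↦ 2  ≥
A = 2, C = 1 ↦ 2  ≥
A = 2, C = 2 ↦ 2  ≥
So 3 of the 9 assignments meet the threshold.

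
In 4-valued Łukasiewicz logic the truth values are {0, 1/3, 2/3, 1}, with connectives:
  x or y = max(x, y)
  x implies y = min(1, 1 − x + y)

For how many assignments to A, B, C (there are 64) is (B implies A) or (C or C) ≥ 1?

46

value 1: 46 assignments (counts)
value 2/3: 12 assignments
value 1/3: 5 assignments
value 0: 1 assignment
So 46 of the 64 assignments meet the threshold.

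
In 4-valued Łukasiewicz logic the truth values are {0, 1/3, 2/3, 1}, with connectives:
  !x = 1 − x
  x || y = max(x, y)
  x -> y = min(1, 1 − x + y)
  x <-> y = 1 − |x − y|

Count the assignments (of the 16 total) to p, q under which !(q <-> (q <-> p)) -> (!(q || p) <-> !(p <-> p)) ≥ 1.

p = 0, q = 0 ↦ 0  <
p = 0, q = 1/3 ↦ 1  ≥
p = 0, q = 2/3 ↦ 1  ≥
p = 0, q = 1 ↦ 1  ≥
p = 1/3, q = 0 ↦ 2/3  <
p = 1/3, q = 1/3 ↦ 2/3  <
p = 1/3, q = 2/3 ↦ 1  ≥
p = 1/3, q = 1 ↦ 1  ≥
p = 2/3, q = 0 ↦ 1  ≥
p = 2/3, q = 1/3 ↦ 1  ≥
p = 2/3, q = 2/3 ↦ 1  ≥
p = 2/3, q = 1 ↦ 1  ≥
p = 1, q = 0 ↦ 1  ≥
p = 1, q = 1/3 ↦ 1  ≥
p = 1, q = 2/3 ↦ 1  ≥
p = 1, q = 1 ↦ 1  ≥
So 13 of the 16 assignments meet the threshold.

13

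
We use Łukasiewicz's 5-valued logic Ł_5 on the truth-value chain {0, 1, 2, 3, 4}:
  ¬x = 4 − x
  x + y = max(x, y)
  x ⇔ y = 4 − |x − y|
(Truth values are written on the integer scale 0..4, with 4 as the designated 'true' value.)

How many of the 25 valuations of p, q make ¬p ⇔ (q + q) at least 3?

13

value 4: 5 assignments (counts)
value 3: 8 assignments (counts)
value 2: 6 assignments
value 1: 4 assignments
value 0: 2 assignments
So 13 of the 25 assignments meet the threshold.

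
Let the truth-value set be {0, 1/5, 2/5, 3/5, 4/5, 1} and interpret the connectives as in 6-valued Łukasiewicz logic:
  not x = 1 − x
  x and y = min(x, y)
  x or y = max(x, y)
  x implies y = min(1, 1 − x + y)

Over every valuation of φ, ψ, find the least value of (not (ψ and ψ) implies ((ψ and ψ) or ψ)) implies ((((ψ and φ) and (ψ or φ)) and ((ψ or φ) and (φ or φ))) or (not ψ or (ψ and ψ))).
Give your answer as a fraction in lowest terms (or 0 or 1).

Take φ = 0, ψ = 3/5:
ψ and ψ = 3/5 and 3/5 = 3/5
not (ψ and ψ) = not 3/5 = 2/5
ψ and ψ = 3/5 and 3/5 = 3/5
(ψ and ψ) or ψ = 3/5 or 3/5 = 3/5
not (ψ and ψ) implies ((ψ and ψ) or ψ) = 2/5 implies 3/5 = 1
ψ and φ = 3/5 and 0 = 0
ψ or φ = 3/5 or 0 = 3/5
(ψ and φ) and (ψ or φ) = 0 and 3/5 = 0
ψ or φ = 3/5 or 0 = 3/5
φ or φ = 0 or 0 = 0
(ψ or φ) and (φ or φ) = 3/5 and 0 = 0
((ψ and φ) and (ψ or φ)) and ((ψ or φ) and (φ or φ)) = 0 and 0 = 0
not ψ = not 3/5 = 2/5
ψ and ψ = 3/5 and 3/5 = 3/5
not ψ or (ψ and ψ) = 2/5 or 3/5 = 3/5
(((ψ and φ) and (ψ or φ)) and ((ψ or φ) and (φ or φ))) or (not ψ or (ψ and ψ)) = 0 or 3/5 = 3/5
(not (ψ and ψ) implies ((ψ and ψ) or ψ)) implies ((((ψ and φ) and (ψ or φ)) and ((ψ or φ) and (φ or φ))) or (not ψ or (ψ and ψ))) = 1 implies 3/5 = 3/5
No assignment yields a value below 3/5, so this is the minimum.

3/5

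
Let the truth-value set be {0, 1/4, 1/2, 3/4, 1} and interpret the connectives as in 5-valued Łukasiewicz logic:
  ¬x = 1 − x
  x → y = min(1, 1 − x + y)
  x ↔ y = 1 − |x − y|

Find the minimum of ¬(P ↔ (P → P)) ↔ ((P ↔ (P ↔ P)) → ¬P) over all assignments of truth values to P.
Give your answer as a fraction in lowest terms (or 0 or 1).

Take P = 1/2:
P → P = 1/2 → 1/2 = 1
P ↔ (P → P) = 1/2 ↔ 1 = 1/2
¬(P ↔ (P → P)) = ¬1/2 = 1/2
P ↔ P = 1/2 ↔ 1/2 = 1
P ↔ (P ↔ P) = 1/2 ↔ 1 = 1/2
¬P = ¬1/2 = 1/2
(P ↔ (P ↔ P)) → ¬P = 1/2 → 1/2 = 1
¬(P ↔ (P → P)) ↔ ((P ↔ (P ↔ P)) → ¬P) = 1/2 ↔ 1 = 1/2
No assignment yields a value below 1/2, so this is the minimum.

1/2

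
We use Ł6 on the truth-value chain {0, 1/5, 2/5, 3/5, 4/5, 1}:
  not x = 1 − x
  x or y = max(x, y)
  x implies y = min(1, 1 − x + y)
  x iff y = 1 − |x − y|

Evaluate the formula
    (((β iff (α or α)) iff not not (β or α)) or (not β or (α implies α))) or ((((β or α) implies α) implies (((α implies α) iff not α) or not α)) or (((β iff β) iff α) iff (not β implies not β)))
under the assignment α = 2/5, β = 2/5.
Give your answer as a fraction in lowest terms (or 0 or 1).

α or α = 2/5 or 2/5 = 2/5
β iff (α or α) = 2/5 iff 2/5 = 1
β or α = 2/5 or 2/5 = 2/5
not (β or α) = not 2/5 = 3/5
not not (β or α) = not 3/5 = 2/5
(β iff (α or α)) iff not not (β or α) = 1 iff 2/5 = 2/5
not β = not 2/5 = 3/5
α implies α = 2/5 implies 2/5 = 1
not β or (α implies α) = 3/5 or 1 = 1
((β iff (α or α)) iff not not (β or α)) or (not β or (α implies α)) = 2/5 or 1 = 1
β or α = 2/5 or 2/5 = 2/5
(β or α) implies α = 2/5 implies 2/5 = 1
α implies α = 2/5 implies 2/5 = 1
not α = not 2/5 = 3/5
(α implies α) iff not α = 1 iff 3/5 = 3/5
not α = not 2/5 = 3/5
((α implies α) iff not α) or not α = 3/5 or 3/5 = 3/5
((β or α) implies α) implies (((α implies α) iff not α) or not α) = 1 implies 3/5 = 3/5
β iff β = 2/5 iff 2/5 = 1
(β iff β) iff α = 1 iff 2/5 = 2/5
not β = not 2/5 = 3/5
not β = not 2/5 = 3/5
not β implies not β = 3/5 implies 3/5 = 1
((β iff β) iff α) iff (not β implies not β) = 2/5 iff 1 = 2/5
(((β or α) implies α) implies (((α implies α) iff not α) or not α)) or (((β iff β) iff α) iff (not β implies not β)) = 3/5 or 2/5 = 3/5
(((β iff (α or α)) iff not not (β or α)) or (not β or (α implies α))) or ((((β or α) implies α) implies (((α implies α) iff not α) or not α)) or (((β iff β) iff α) iff (not β implies not β))) = 1 or 3/5 = 1

1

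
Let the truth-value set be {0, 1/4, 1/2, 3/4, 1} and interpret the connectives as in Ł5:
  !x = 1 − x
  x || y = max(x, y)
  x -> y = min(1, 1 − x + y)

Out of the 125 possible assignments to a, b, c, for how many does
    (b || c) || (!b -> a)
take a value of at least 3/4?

value 1: 85 assignments (counts)
value 3/4: 22 assignments (counts)
value 1/2: 12 assignments
value 1/4: 5 assignments
value 0: 1 assignment
So 107 of the 125 assignments meet the threshold.

107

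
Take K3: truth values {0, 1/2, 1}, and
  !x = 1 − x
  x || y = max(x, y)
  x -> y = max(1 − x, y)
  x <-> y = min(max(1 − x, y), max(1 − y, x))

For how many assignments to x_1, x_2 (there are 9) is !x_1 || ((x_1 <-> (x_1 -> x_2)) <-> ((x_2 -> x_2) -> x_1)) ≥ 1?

4

x_1 = 0, x_2 = 0 ↦ 1  ≥
x_1 = 0, x_2 = 1/2 ↦ 1  ≥
x_1 = 0, x_2 = 1 ↦ 1  ≥
x_1 = 1/2, x_2 = 0 ↦ 1/2  <
x_1 = 1/2, x_2 = 1/2 ↦ 1/2  <
x_1 = 1/2, x_2 = 1 ↦ 1/2  <
x_1 = 1, x_2 = 0 ↦ 0  <
x_1 = 1, x_2 = 1/2 ↦ 1/2  <
x_1 = 1, x_2 = 1 ↦ 1  ≥
So 4 of the 9 assignments meet the threshold.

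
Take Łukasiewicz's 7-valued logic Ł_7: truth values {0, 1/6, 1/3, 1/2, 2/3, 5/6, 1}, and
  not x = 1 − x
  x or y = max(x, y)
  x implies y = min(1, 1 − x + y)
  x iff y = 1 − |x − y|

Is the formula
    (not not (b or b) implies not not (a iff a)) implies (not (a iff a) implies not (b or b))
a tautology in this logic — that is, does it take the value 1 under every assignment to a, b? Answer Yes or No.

Yes

At a = 0, b = 5/6, for instance:
b or b = 5/6 or 5/6 = 5/6
not (b or b) = not 5/6 = 1/6
not not (b or b) = not 1/6 = 5/6
a iff a = 0 iff 0 = 1
not (a iff a) = not 1 = 0
not not (a iff a) = not 0 = 1
not not (b or b) implies not not (a iff a) = 5/6 implies 1 = 1
not (a iff a) implies not (b or b) = 0 implies 1/6 = 1
(not not (b or b) implies not not (a iff a)) implies (not (a iff a) implies not (b or b)) = 1 implies 1 = 1
and checking the remaining 48 assignments likewise gives ≥ 1 in every case.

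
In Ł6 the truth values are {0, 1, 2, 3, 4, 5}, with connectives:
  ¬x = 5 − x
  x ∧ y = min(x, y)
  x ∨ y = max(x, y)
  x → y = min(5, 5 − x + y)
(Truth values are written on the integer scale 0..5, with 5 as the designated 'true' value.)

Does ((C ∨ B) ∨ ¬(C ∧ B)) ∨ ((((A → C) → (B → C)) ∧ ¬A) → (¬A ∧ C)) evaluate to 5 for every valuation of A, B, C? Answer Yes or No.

No

Counterexample: take A = 0, B = 1, C = 1.
C ∨ B = 1 ∨ 1 = 1
C ∧ B = 1 ∧ 1 = 1
¬(C ∧ B) = ¬1 = 4
(C ∨ B) ∨ ¬(C ∧ B) = 1 ∨ 4 = 4
A → C = 0 → 1 = 5
B → C = 1 → 1 = 5
(A → C) → (B → C) = 5 → 5 = 5
¬A = ¬0 = 5
((A → C) → (B → C)) ∧ ¬A = 5 ∧ 5 = 5
¬A = ¬0 = 5
¬A ∧ C = 5 ∧ 1 = 1
(((A → C) → (B → C)) ∧ ¬A) → (¬A ∧ C) = 5 → 1 = 1
((C ∨ B) ∨ ¬(C ∧ B)) ∨ ((((A → C) → (B → C)) ∧ ¬A) → (¬A ∧ C)) = 4 ∨ 1 = 4
This gives 4 ≠ 5.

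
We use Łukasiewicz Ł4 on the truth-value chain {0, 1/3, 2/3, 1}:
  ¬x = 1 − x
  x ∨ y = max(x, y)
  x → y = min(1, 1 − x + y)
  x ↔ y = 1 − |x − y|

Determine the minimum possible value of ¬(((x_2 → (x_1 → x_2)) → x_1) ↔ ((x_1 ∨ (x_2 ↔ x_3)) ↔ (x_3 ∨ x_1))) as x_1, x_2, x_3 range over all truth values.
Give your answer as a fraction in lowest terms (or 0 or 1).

Take x_1 = 0, x_2 = 0, x_3 = 0:
x_1 → x_2 = 0 → 0 = 1
x_2 → (x_1 → x_2) = 0 → 1 = 1
(x_2 → (x_1 → x_2)) → x_1 = 1 → 0 = 0
x_2 ↔ x_3 = 0 ↔ 0 = 1
x_1 ∨ (x_2 ↔ x_3) = 0 ∨ 1 = 1
x_3 ∨ x_1 = 0 ∨ 0 = 0
(x_1 ∨ (x_2 ↔ x_3)) ↔ (x_3 ∨ x_1) = 1 ↔ 0 = 0
((x_2 → (x_1 → x_2)) → x_1) ↔ ((x_1 ∨ (x_2 ↔ x_3)) ↔ (x_3 ∨ x_1)) = 0 ↔ 0 = 1
¬(((x_2 → (x_1 → x_2)) → x_1) ↔ ((x_1 ∨ (x_2 ↔ x_3)) ↔ (x_3 ∨ x_1))) = ¬1 = 0
No assignment yields a value below 0, so this is the minimum.

0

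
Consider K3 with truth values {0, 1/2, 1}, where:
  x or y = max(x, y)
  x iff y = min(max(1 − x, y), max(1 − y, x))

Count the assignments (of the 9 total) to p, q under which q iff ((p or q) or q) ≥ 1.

4

p = 0, q = 0 ↦ 1  ≥
p = 0, q = 1/2 ↦ 1/2  <
p = 0, q = 1 ↦ 1  ≥
p = 1/2, q = 0 ↦ 1/2  <
p = 1/2, q = 1/2 ↦ 1/2  <
p = 1/2, q = 1 ↦ 1  ≥
p = 1, q = 0 ↦ 0  <
p = 1, q = 1/2 ↦ 1/2  <
p = 1, q = 1 ↦ 1  ≥
So 4 of the 9 assignments meet the threshold.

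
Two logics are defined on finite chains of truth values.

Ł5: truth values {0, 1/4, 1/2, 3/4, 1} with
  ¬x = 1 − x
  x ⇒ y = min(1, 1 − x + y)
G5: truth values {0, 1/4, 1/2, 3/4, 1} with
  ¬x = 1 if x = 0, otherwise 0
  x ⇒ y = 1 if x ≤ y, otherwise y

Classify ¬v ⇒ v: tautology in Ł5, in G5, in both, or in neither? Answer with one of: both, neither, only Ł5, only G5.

In Ł5: at v = 0 the value is 0 — not a tautology.
In G5: at v = 0 the value is 0 — not a tautology.

neither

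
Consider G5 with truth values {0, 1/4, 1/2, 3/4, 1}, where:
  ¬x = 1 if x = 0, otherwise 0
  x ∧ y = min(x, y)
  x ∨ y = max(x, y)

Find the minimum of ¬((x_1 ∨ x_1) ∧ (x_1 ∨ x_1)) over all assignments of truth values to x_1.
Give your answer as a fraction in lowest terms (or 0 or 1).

0

Take x_1 = 1/4:
x_1 ∨ x_1 = 1/4 ∨ 1/4 = 1/4
x_1 ∨ x_1 = 1/4 ∨ 1/4 = 1/4
(x_1 ∨ x_1) ∧ (x_1 ∨ x_1) = 1/4 ∧ 1/4 = 1/4
¬((x_1 ∨ x_1) ∧ (x_1 ∨ x_1)) = ¬1/4 = 0
No assignment yields a value below 0, so this is the minimum.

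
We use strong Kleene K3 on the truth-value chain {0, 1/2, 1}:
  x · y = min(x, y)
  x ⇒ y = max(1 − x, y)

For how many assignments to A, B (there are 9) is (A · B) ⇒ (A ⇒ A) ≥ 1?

7

A = 0, B = 0 ↦ 1  ≥
A = 0, B = 1/2 ↦ 1  ≥
A = 0, B = 1 ↦ 1  ≥
A = 1/2, B = 0 ↦ 1  ≥
A = 1/2, B = 1/2 ↦ 1/2  <
A = 1/2, B = 1 ↦ 1/2  <
A = 1, B = 0 ↦ 1  ≥
A = 1, B = 1/2 ↦ 1  ≥
A = 1, B = 1 ↦ 1  ≥
So 7 of the 9 assignments meet the threshold.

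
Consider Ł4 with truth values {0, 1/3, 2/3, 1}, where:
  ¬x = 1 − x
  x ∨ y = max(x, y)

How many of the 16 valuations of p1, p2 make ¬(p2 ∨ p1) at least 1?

p1 = 0, p2 = 0 ↦ 1  ≥
p1 = 0, p2 = 1/3 ↦ 2/3  <
p1 = 0, p2 = 2/3 ↦ 1/3  <
p1 = 0, p2 = 1 ↦ 0  <
p1 = 1/3, p2 = 0 ↦ 2/3  <
p1 = 1/3, p2 = 1/3 ↦ 2/3  <
p1 = 1/3, p2 = 2/3 ↦ 1/3  <
p1 = 1/3, p2 = 1 ↦ 0  <
p1 = 2/3, p2 = 0 ↦ 1/3  <
p1 = 2/3, p2 = 1/3 ↦ 1/3  <
p1 = 2/3, p2 = 2/3 ↦ 1/3  <
p1 = 2/3, p2 = 1 ↦ 0  <
p1 = 1, p2 = 0 ↦ 0  <
p1 = 1, p2 = 1/3 ↦ 0  <
p1 = 1, p2 = 2/3 ↦ 0  <
p1 = 1, p2 = 1 ↦ 0  <
So 1 of the 16 assignments meets the threshold.

1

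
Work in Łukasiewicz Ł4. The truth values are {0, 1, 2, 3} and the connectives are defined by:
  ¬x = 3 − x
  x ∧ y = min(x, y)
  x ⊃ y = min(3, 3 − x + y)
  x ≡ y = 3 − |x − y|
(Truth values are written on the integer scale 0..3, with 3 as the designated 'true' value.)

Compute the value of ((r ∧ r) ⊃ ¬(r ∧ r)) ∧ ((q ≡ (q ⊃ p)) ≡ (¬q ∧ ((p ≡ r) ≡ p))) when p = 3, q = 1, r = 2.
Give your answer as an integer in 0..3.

r ∧ r = 2 ∧ 2 = 2
r ∧ r = 2 ∧ 2 = 2
¬(r ∧ r) = ¬2 = 1
(r ∧ r) ⊃ ¬(r ∧ r) = 2 ⊃ 1 = 2
q ⊃ p = 1 ⊃ 3 = 3
q ≡ (q ⊃ p) = 1 ≡ 3 = 1
¬q = ¬1 = 2
p ≡ r = 3 ≡ 2 = 2
(p ≡ r) ≡ p = 2 ≡ 3 = 2
¬q ∧ ((p ≡ r) ≡ p) = 2 ∧ 2 = 2
(q ≡ (q ⊃ p)) ≡ (¬q ∧ ((p ≡ r) ≡ p)) = 1 ≡ 2 = 2
((r ∧ r) ⊃ ¬(r ∧ r)) ∧ ((q ≡ (q ⊃ p)) ≡ (¬q ∧ ((p ≡ r) ≡ p))) = 2 ∧ 2 = 2

2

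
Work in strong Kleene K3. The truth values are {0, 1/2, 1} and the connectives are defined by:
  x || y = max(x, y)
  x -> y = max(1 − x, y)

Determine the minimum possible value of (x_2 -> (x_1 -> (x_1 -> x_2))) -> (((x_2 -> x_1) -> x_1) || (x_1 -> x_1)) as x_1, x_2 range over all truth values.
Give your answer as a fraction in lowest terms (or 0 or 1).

Take x_1 = 1/2, x_2 = 0:
x_1 -> x_2 = 1/2 -> 0 = 1/2
x_1 -> (x_1 -> x_2) = 1/2 -> 1/2 = 1/2
x_2 -> (x_1 -> (x_1 -> x_2)) = 0 -> 1/2 = 1
x_2 -> x_1 = 0 -> 1/2 = 1
(x_2 -> x_1) -> x_1 = 1 -> 1/2 = 1/2
x_1 -> x_1 = 1/2 -> 1/2 = 1/2
((x_2 -> x_1) -> x_1) || (x_1 -> x_1) = 1/2 || 1/2 = 1/2
(x_2 -> (x_1 -> (x_1 -> x_2))) -> (((x_2 -> x_1) -> x_1) || (x_1 -> x_1)) = 1 -> 1/2 = 1/2
No assignment yields a value below 1/2, so this is the minimum.

1/2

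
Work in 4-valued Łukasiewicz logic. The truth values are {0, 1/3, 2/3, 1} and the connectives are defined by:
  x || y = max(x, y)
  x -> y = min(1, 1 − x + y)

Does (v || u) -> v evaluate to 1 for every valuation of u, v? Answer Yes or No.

No

Counterexample: take u = 1/3, v = 0.
v || u = 0 || 1/3 = 1/3
(v || u) -> v = 1/3 -> 0 = 2/3
This gives 2/3 ≠ 1.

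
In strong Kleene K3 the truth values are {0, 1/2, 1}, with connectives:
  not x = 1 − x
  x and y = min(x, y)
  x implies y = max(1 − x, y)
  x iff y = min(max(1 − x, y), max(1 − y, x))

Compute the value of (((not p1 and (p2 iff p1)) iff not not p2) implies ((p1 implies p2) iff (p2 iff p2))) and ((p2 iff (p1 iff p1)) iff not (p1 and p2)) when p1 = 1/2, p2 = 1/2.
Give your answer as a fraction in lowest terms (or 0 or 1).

not p1 = not 1/2 = 1/2
p2 iff p1 = 1/2 iff 1/2 = 1/2
not p1 and (p2 iff p1) = 1/2 and 1/2 = 1/2
not p2 = not 1/2 = 1/2
not not p2 = not 1/2 = 1/2
(not p1 and (p2 iff p1)) iff not not p2 = 1/2 iff 1/2 = 1/2
p1 implies p2 = 1/2 implies 1/2 = 1/2
p2 iff p2 = 1/2 iff 1/2 = 1/2
(p1 implies p2) iff (p2 iff p2) = 1/2 iff 1/2 = 1/2
((not p1 and (p2 iff p1)) iff not not p2) implies ((p1 implies p2) iff (p2 iff p2)) = 1/2 implies 1/2 = 1/2
p1 iff p1 = 1/2 iff 1/2 = 1/2
p2 iff (p1 iff p1) = 1/2 iff 1/2 = 1/2
p1 and p2 = 1/2 and 1/2 = 1/2
not (p1 and p2) = not 1/2 = 1/2
(p2 iff (p1 iff p1)) iff not (p1 and p2) = 1/2 iff 1/2 = 1/2
(((not p1 and (p2 iff p1)) iff not not p2) implies ((p1 implies p2) iff (p2 iff p2))) and ((p2 iff (p1 iff p1)) iff not (p1 and p2)) = 1/2 and 1/2 = 1/2

1/2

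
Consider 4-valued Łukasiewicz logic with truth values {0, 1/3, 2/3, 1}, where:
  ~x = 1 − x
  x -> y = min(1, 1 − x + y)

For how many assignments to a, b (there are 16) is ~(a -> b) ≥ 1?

1

a = 0, b = 0 ↦ 0  <
a = 0, b = 1/3 ↦ 0  <
a = 0, b = 2/3 ↦ 0  <
a = 0, b = 1 ↦ 0  <
a = 1/3, b = 0 ↦ 1/3  <
a = 1/3, b = 1/3 ↦ 0  <
a = 1/3, b = 2/3 ↦ 0  <
a = 1/3, b = 1 ↦ 0  <
a = 2/3, b = 0 ↦ 2/3  <
a = 2/3, b = 1/3 ↦ 1/3  <
a = 2/3, b = 2/3 ↦ 0  <
a = 2/3, b = 1 ↦ 0  <
a = 1, b = 0 ↦ 1  ≥
a = 1, b = 1/3 ↦ 2/3  <
a = 1, b = 2/3 ↦ 1/3  <
a = 1, b = 1 ↦ 0  <
So 1 of the 16 assignments meets the threshold.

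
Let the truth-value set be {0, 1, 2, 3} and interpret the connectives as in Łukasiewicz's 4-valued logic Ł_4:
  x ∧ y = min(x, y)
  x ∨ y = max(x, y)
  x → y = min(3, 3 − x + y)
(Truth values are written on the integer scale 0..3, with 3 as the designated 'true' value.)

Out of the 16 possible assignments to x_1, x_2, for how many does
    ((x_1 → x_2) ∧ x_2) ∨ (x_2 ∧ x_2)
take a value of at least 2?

x_1 = 0, x_2 = 0 ↦ 0  <
x_1 = 0, x_2 = 1 ↦ 1  <
x_1 = 0, x_2 = 2 ↦ 2  ≥
x_1 = 0, x_2 = 3 ↦ 3  ≥
x_1 = 1, x_2 = 0 ↦ 0  <
x_1 = 1, x_2 = 1 ↦ 1  <
x_1 = 1, x_2 = 2 ↦ 2  ≥
x_1 = 1, x_2 = 3 ↦ 3  ≥
x_1 = 2, x_2 = 0 ↦ 0  <
x_1 = 2, x_2 = 1 ↦ 1  <
x_1 = 2, x_2 = 2 ↦ 2  ≥
x_1 = 2, x_2 = 3 ↦ 3  ≥
x_1 = 3, x_2 = 0 ↦ 0  <
x_1 = 3, x_2 = 1 ↦ 1  <
x_1 = 3, x_2 = 2 ↦ 2  ≥
x_1 = 3, x_2 = 3 ↦ 3  ≥
So 8 of the 16 assignments meet the threshold.

8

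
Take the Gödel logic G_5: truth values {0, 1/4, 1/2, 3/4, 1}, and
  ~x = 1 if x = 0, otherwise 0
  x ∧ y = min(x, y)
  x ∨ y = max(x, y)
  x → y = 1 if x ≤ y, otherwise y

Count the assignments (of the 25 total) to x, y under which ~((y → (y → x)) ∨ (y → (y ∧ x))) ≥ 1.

value 1: 4 assignments (counts)
value 0: 21 assignments
So 4 of the 25 assignments meet the threshold.

4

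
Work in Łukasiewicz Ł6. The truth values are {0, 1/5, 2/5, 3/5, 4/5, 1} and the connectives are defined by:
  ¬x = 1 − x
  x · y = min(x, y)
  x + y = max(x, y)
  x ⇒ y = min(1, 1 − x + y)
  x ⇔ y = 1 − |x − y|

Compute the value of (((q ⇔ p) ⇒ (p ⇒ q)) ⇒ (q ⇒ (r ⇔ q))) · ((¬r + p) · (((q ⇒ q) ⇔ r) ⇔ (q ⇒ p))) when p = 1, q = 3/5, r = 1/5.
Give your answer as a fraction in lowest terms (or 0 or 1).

1/5

q ⇔ p = 3/5 ⇔ 1 = 3/5
p ⇒ q = 1 ⇒ 3/5 = 3/5
(q ⇔ p) ⇒ (p ⇒ q) = 3/5 ⇒ 3/5 = 1
r ⇔ q = 1/5 ⇔ 3/5 = 3/5
q ⇒ (r ⇔ q) = 3/5 ⇒ 3/5 = 1
((q ⇔ p) ⇒ (p ⇒ q)) ⇒ (q ⇒ (r ⇔ q)) = 1 ⇒ 1 = 1
¬r = ¬1/5 = 4/5
¬r + p = 4/5 + 1 = 1
q ⇒ q = 3/5 ⇒ 3/5 = 1
(q ⇒ q) ⇔ r = 1 ⇔ 1/5 = 1/5
q ⇒ p = 3/5 ⇒ 1 = 1
((q ⇒ q) ⇔ r) ⇔ (q ⇒ p) = 1/5 ⇔ 1 = 1/5
(¬r + p) · (((q ⇒ q) ⇔ r) ⇔ (q ⇒ p)) = 1 · 1/5 = 1/5
(((q ⇔ p) ⇒ (p ⇒ q)) ⇒ (q ⇒ (r ⇔ q))) · ((¬r + p) · (((q ⇒ q) ⇔ r) ⇔ (q ⇒ p))) = 1 · 1/5 = 1/5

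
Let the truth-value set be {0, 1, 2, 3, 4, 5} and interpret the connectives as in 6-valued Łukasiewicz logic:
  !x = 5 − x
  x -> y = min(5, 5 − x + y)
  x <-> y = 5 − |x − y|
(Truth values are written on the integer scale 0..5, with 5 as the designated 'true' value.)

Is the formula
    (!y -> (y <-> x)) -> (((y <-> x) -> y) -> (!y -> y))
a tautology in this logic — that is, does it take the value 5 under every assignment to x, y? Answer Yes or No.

At x = 5, y = 1, for instance:
!y = !1 = 4
y <-> x = 1 <-> 5 = 1
!y -> (y <-> x) = 4 -> 1 = 2
(y <-> x) -> y = 1 -> 1 = 5
!y -> y = 4 -> 1 = 2
((y <-> x) -> y) -> (!y -> y) = 5 -> 2 = 2
(!y -> (y <-> x)) -> (((y <-> x) -> y) -> (!y -> y)) = 2 -> 2 = 5
and checking the remaining 35 assignments likewise gives ≥ 5 in every case.

Yes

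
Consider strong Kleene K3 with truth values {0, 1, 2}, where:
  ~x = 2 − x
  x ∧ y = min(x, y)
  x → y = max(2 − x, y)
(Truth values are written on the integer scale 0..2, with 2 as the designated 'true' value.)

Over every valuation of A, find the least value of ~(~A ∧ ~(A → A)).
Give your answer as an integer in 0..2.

1

Take A = 1:
~A = ~1 = 1
A → A = 1 → 1 = 1
~(A → A) = ~1 = 1
~A ∧ ~(A → A) = 1 ∧ 1 = 1
~(~A ∧ ~(A → A)) = ~1 = 1
No assignment yields a value below 1, so this is the minimum.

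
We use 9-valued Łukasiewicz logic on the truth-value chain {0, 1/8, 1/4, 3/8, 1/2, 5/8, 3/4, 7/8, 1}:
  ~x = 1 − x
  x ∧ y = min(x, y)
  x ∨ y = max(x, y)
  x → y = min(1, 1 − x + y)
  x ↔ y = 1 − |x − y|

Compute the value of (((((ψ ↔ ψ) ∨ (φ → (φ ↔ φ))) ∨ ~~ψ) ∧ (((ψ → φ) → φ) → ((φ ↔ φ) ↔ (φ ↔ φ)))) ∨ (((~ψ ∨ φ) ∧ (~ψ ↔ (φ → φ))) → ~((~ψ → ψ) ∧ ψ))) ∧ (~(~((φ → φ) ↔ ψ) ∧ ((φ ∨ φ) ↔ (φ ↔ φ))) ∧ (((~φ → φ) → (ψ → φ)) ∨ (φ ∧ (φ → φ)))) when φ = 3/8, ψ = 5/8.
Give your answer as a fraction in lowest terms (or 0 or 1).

5/8

ψ ↔ ψ = 5/8 ↔ 5/8 = 1
φ ↔ φ = 3/8 ↔ 3/8 = 1
φ → (φ ↔ φ) = 3/8 → 1 = 1
(ψ ↔ ψ) ∨ (φ → (φ ↔ φ)) = 1 ∨ 1 = 1
~ψ = ~5/8 = 3/8
~~ψ = ~3/8 = 5/8
((ψ ↔ ψ) ∨ (φ → (φ ↔ φ))) ∨ ~~ψ = 1 ∨ 5/8 = 1
ψ → φ = 5/8 → 3/8 = 3/4
(ψ → φ) → φ = 3/4 → 3/8 = 5/8
φ ↔ φ = 3/8 ↔ 3/8 = 1
φ ↔ φ = 3/8 ↔ 3/8 = 1
(φ ↔ φ) ↔ (φ ↔ φ) = 1 ↔ 1 = 1
((ψ → φ) → φ) → ((φ ↔ φ) ↔ (φ ↔ φ)) = 5/8 → 1 = 1
(((ψ ↔ ψ) ∨ (φ → (φ ↔ φ))) ∨ ~~ψ) ∧ (((ψ → φ) → φ) → ((φ ↔ φ) ↔ (φ ↔ φ))) = 1 ∧ 1 = 1
~ψ = ~5/8 = 3/8
~ψ ∨ φ = 3/8 ∨ 3/8 = 3/8
~ψ = ~5/8 = 3/8
φ → φ = 3/8 → 3/8 = 1
~ψ ↔ (φ → φ) = 3/8 ↔ 1 = 3/8
(~ψ ∨ φ) ∧ (~ψ ↔ (φ → φ)) = 3/8 ∧ 3/8 = 3/8
~ψ = ~5/8 = 3/8
~ψ → ψ = 3/8 → 5/8 = 1
(~ψ → ψ) ∧ ψ = 1 ∧ 5/8 = 5/8
~((~ψ → ψ) ∧ ψ) = ~5/8 = 3/8
((~ψ ∨ φ) ∧ (~ψ ↔ (φ → φ))) → ~((~ψ → ψ) ∧ ψ) = 3/8 → 3/8 = 1
((((ψ ↔ ψ) ∨ (φ → (φ ↔ φ))) ∨ ~~ψ) ∧ (((ψ → φ) → φ) → ((φ ↔ φ) ↔ (φ ↔ φ)))) ∨ (((~ψ ∨ φ) ∧ (~ψ ↔ (φ → φ))) → ~((~ψ → ψ) ∧ ψ)) = 1 ∨ 1 = 1
φ → φ = 3/8 → 3/8 = 1
(φ → φ) ↔ ψ = 1 ↔ 5/8 = 5/8
~((φ → φ) ↔ ψ) = ~5/8 = 3/8
φ ∨ φ = 3/8 ∨ 3/8 = 3/8
φ ↔ φ = 3/8 ↔ 3/8 = 1
(φ ∨ φ) ↔ (φ ↔ φ) = 3/8 ↔ 1 = 3/8
~((φ → φ) ↔ ψ) ∧ ((φ ∨ φ) ↔ (φ ↔ φ)) = 3/8 ∧ 3/8 = 3/8
~(~((φ → φ) ↔ ψ) ∧ ((φ ∨ φ) ↔ (φ ↔ φ))) = ~3/8 = 5/8
~φ = ~3/8 = 5/8
~φ → φ = 5/8 → 3/8 = 3/4
ψ → φ = 5/8 → 3/8 = 3/4
(~φ → φ) → (ψ → φ) = 3/4 → 3/4 = 1
φ → φ = 3/8 → 3/8 = 1
φ ∧ (φ → φ) = 3/8 ∧ 1 = 3/8
((~φ → φ) → (ψ → φ)) ∨ (φ ∧ (φ → φ)) = 1 ∨ 3/8 = 1
~(~((φ → φ) ↔ ψ) ∧ ((φ ∨ φ) ↔ (φ ↔ φ))) ∧ (((~φ → φ) → (ψ → φ)) ∨ (φ ∧ (φ → φ))) = 5/8 ∧ 1 = 5/8
(((((ψ ↔ ψ) ∨ (φ → (φ ↔ φ))) ∨ ~~ψ) ∧ (((ψ → φ) → φ) → ((φ ↔ φ) ↔ (φ ↔ φ)))) ∨ (((~ψ ∨ φ) ∧ (~ψ ↔ (φ → φ))) → ~((~ψ → ψ) ∧ ψ))) ∧ (~(~((φ → φ) ↔ ψ) ∧ ((φ ∨ φ) ↔ (φ ↔ φ))) ∧ (((~φ → φ) → (ψ → φ)) ∨ (φ ∧ (φ → φ)))) = 1 ∧ 5/8 = 5/8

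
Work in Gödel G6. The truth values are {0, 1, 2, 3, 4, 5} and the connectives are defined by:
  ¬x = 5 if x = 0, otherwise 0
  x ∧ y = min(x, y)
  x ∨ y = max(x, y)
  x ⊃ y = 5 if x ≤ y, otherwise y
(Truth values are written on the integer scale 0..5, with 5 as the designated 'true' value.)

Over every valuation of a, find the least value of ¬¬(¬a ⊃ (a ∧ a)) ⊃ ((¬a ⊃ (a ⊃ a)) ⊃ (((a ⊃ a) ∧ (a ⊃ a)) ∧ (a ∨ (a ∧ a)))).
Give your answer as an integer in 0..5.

1

Take a = 1:
¬a = ¬1 = 0
a ∧ a = 1 ∧ 1 = 1
¬a ⊃ (a ∧ a) = 0 ⊃ 1 = 5
¬(¬a ⊃ (a ∧ a)) = ¬5 = 0
¬¬(¬a ⊃ (a ∧ a)) = ¬0 = 5
¬a = ¬1 = 0
a ⊃ a = 1 ⊃ 1 = 5
¬a ⊃ (a ⊃ a) = 0 ⊃ 5 = 5
a ⊃ a = 1 ⊃ 1 = 5
a ⊃ a = 1 ⊃ 1 = 5
(a ⊃ a) ∧ (a ⊃ a) = 5 ∧ 5 = 5
a ∧ a = 1 ∧ 1 = 1
a ∨ (a ∧ a) = 1 ∨ 1 = 1
((a ⊃ a) ∧ (a ⊃ a)) ∧ (a ∨ (a ∧ a)) = 5 ∧ 1 = 1
(¬a ⊃ (a ⊃ a)) ⊃ (((a ⊃ a) ∧ (a ⊃ a)) ∧ (a ∨ (a ∧ a))) = 5 ⊃ 1 = 1
¬¬(¬a ⊃ (a ∧ a)) ⊃ ((¬a ⊃ (a ⊃ a)) ⊃ (((a ⊃ a) ∧ (a ⊃ a)) ∧ (a ∨ (a ∧ a)))) = 5 ⊃ 1 = 1
No assignment yields a value below 1, so this is the minimum.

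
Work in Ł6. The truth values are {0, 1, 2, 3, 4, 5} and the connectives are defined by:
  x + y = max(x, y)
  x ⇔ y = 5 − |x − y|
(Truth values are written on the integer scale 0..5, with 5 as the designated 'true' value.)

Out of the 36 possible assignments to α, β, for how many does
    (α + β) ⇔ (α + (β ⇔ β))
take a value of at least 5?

11

value 5: 11 assignments (counts)
value 4: 9 assignments
value 3: 7 assignments
value 2: 5 assignments
value 1: 3 assignments
value 0: 1 assignment
So 11 of the 36 assignments meet the threshold.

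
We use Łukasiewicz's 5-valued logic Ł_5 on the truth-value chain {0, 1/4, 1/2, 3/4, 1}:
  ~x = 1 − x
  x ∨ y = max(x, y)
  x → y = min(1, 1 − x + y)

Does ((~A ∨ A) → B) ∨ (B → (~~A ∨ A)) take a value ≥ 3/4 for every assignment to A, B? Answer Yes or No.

No

Counterexample: take A = 0, B = 1/2.
~A = ~0 = 1
~A ∨ A = 1 ∨ 0 = 1
(~A ∨ A) → B = 1 → 1/2 = 1/2
~A = ~0 = 1
~~A = ~1 = 0
~~A ∨ A = 0 ∨ 0 = 0
B → (~~A ∨ A) = 1/2 → 0 = 1/2
((~A ∨ A) → B) ∨ (B → (~~A ∨ A)) = 1/2 ∨ 1/2 = 1/2
This gives 1/2, which is below 3/4.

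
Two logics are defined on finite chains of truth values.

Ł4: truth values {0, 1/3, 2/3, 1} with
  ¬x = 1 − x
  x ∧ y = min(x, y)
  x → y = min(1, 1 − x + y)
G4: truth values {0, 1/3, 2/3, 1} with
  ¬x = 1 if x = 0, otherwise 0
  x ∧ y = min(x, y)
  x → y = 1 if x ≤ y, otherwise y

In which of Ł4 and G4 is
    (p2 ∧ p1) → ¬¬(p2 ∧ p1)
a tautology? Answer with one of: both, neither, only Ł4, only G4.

In Ł4: every assignment gives 1 — tautology.
In G4: every assignment gives 1 — tautology.

both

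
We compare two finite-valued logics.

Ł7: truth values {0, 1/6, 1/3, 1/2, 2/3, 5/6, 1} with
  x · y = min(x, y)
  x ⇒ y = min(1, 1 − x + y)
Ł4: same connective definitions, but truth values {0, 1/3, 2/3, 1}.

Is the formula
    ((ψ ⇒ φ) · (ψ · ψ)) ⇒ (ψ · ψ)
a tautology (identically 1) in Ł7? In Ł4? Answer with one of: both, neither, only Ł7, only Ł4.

both

In Ł7: every assignment gives 1 — tautology.
In Ł4: every assignment gives 1 — tautology.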